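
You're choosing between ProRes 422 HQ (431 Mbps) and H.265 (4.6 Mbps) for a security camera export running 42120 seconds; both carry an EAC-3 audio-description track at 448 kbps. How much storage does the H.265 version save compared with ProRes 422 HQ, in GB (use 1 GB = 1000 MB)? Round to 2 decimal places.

2245.00 GB

Audio: 448 kbps = 0.448 Mbps.
ProRes 422 HQ: 431.448 Mbps × 42120 s = 18172589.8 Mb = 2271.574 GB.
H.265: 5.048 Mbps × 42120 s = 212621.8 Mb = 26.578 GB.
Saving: 2271.574 − 26.578 = 2244.996 GB.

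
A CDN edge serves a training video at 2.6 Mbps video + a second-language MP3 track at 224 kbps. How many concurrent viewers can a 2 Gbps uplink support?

708

Audio: 224 kbps = 0.224 Mbps.
Per-viewer media rate: 2.824 Mbps.
2 Gbps = 2,000 Mbps; 2,000 / 2.824 = 708.22 → 708 viewers.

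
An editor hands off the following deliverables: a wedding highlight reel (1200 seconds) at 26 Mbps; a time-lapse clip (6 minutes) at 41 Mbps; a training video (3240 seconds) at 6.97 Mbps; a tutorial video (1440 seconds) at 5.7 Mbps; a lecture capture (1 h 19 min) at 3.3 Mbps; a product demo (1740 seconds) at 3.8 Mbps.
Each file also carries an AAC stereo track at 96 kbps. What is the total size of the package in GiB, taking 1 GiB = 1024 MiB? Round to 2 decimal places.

Audio: 96 kbps = 0.096 Mbps.
wedding highlight reel: 26.096 Mbps × 1200 s = 31315.2 Mb
time-lapse clip: 41.096 Mbps × 360 s = 14794.6 Mb
training video: 7.066 Mbps × 3240 s = 22893.8 Mb
tutorial video: 5.796 Mbps × 1440 s = 8346.2 Mb
lecture capture: 3.396 Mbps × 4740 s = 16097.0 Mb
product demo: 3.896 Mbps × 1740 s = 6779.0 Mb
Total: 100225.9 Mb = 12528.2 MB.
= 11.67 GiB.

11.67 GiB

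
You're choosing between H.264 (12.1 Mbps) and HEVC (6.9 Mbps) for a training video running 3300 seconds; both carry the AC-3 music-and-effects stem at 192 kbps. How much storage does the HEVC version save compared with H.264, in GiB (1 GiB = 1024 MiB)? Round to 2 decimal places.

Audio: 192 kbps = 0.192 Mbps.
H.264: 12.292 Mbps × 3300 s = 40563.6 Mb = 4.722 GiB.
HEVC: 7.092 Mbps × 3300 s = 23403.6 Mb = 2.725 GiB.
Saving: 4.722 − 2.725 = 1.998 GiB.

2.00 GiB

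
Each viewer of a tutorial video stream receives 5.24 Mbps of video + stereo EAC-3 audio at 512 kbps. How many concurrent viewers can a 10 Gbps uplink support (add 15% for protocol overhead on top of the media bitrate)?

Audio: 512 kbps = 0.512 Mbps.
Per-viewer media rate: 5.752 Mbps.
On the wire with 15% overhead: 6.615 Mbps.
10 Gbps = 10,000 Mbps; 10,000 / 6.615 = 1511.76 → 1511 viewers.

1511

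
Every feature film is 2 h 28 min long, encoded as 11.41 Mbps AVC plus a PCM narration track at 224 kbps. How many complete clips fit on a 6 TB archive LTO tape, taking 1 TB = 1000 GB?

2 h 28 min = 148 min = 8880 s
Audio: 224 kbps = 0.224 Mbps.
Total bitrate: 11.634 Mbps.
Per item: 11.634 Mbps × 8880 s = 103,310 Mb = 12,914 MB.
Capacity: 6 TB = 48,000,000 Mb; 464.62 items → 464 complete.

464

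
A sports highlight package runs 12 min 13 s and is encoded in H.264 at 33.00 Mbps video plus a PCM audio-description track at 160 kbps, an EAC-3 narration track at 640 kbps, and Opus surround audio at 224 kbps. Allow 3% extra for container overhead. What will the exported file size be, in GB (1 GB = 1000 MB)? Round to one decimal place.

12 min 13 s = 733 s
Audio total: 160 + 640 + 224 = 1024 kbps = 1.024 Mbps.
Total bitrate: 33.00 + 1.024 = 34.024 Mbps.
Stream data: 34.024 Mbps × 733 s = 24939.6 Mb.
With 3% container overhead: ×1.03.
25,688 Mb ÷ 8 = 3,211 MB → 3.211 GB.

3.2 GB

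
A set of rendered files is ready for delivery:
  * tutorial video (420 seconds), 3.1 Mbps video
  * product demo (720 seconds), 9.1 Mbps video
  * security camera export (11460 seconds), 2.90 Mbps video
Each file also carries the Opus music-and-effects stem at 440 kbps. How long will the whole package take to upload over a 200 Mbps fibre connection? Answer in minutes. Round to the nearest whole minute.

4 minutes

Audio: 440 kbps = 0.440 Mbps.
tutorial video: 3.540 Mbps × 420 s = 1486.8 Mb
product demo: 9.540 Mbps × 720 s = 6868.8 Mb
security camera export: 3.340 Mbps × 11460 s = 38276.4 Mb
Total: 46632.0 Mb = 5829.0 MB.
At 200 Mbps: 46632.0 / 200 = 233 s ≈ 3.89 minutes.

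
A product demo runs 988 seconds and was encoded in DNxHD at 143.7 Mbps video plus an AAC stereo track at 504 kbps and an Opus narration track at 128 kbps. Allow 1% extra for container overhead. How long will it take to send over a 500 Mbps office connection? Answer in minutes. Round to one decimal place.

Audio total: 504 + 128 = 632 kbps = 0.632 Mbps.
Total bitrate: 144.332 Mbps.
File: 144.332 Mbps × 988 s = 142600.0 Mb.
With 1% container overhead: ×1.01. → 144026.0 Mb.
At 500 Mbps: 144026.0 / 500 = 288.1 s ≈ 4.8 minutes.

4.8 minutes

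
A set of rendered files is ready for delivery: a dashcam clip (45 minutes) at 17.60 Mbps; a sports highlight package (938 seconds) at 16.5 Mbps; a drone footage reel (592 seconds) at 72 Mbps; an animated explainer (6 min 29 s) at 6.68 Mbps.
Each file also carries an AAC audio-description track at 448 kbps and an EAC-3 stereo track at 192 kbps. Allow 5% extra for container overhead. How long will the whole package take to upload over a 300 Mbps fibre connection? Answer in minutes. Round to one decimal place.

6.5 minutes

Audio total: 448 + 192 = 640 kbps = 0.640 Mbps.
dashcam clip: 18.240 Mbps × 2700 s × 1.05 = 51710.4 Mb
sports highlight package: 17.140 Mbps × 938 s × 1.05 = 16881.2 Mb
drone footage reel: 72.640 Mbps × 592 s × 1.05 = 45153.0 Mb
animated explainer: 7.320 Mbps × 389 s × 1.05 = 2989.9 Mb
Total: 116734.5 Mb = 14591.8 MB.
At 300 Mbps: 116734.5 / 300 = 389 s ≈ 6.49 minutes.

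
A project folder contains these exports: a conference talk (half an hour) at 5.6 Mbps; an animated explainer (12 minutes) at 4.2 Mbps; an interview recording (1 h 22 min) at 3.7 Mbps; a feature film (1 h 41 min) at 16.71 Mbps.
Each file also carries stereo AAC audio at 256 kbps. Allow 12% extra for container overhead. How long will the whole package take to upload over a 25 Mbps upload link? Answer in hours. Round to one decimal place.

Audio: 256 kbps = 0.256 Mbps.
conference talk: 5.856 Mbps × 1800 s × 1.12 = 11805.7 Mb
animated explainer: 4.456 Mbps × 720 s × 1.12 = 3593.3 Mb
interview recording: 3.956 Mbps × 4920 s × 1.12 = 21799.1 Mb
feature film: 16.966 Mbps × 6060 s × 1.12 = 115151.6 Mb
Total: 152349.8 Mb = 19043.7 MB.
At 25 Mbps: 152349.8 / 25 = 6094 s ≈ 1.69 hours.

1.7 hours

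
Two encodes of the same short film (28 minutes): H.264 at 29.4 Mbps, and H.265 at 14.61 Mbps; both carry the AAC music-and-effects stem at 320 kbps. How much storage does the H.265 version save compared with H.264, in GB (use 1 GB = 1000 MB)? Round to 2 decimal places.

28 min = 1680 s
Audio: 320 kbps = 0.320 Mbps.
H.264: 29.720 Mbps × 1680 s = 49929.6 Mb = 6.241 GB.
H.265: 14.930 Mbps × 1680 s = 25082.4 Mb = 3.135 GB.
Saving: 6.241 − 3.135 = 3.106 GB.

3.11 GB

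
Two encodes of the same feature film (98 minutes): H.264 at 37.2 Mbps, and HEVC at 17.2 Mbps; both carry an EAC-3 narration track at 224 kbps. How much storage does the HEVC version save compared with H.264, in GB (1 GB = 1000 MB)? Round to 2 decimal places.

14.70 GB

98 min = 5880 s
Audio: 224 kbps = 0.224 Mbps.
H.264: 37.424 Mbps × 5880 s = 220053.1 Mb = 27.507 GB.
HEVC: 17.424 Mbps × 5880 s = 102453.1 Mb = 12.807 GB.
Saving: 27.507 − 12.807 = 14.700 GB.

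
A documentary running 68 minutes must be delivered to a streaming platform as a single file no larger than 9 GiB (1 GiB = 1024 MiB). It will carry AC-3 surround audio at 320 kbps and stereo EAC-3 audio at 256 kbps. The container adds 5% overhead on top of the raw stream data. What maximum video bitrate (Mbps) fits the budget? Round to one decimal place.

Budget: 9 GiB = 77309.4 Mb.
Stream payload after overhead: 77309.4 / 1.05 = 73628.0 Mb.
68 min = 4080 s
Total bitrate budget: 73628.0 Mb / 4080 s = 18.046 Mbps.
Audio total: 320 + 256 = 576 kbps = 0.576 Mbps.
Video: 18.046 − 0.576 = 17.470 Mbps.

17.5 Mbps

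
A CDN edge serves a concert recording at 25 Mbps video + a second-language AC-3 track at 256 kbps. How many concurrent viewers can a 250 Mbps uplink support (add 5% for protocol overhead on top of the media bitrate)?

9

Audio: 256 kbps = 0.256 Mbps.
Per-viewer media rate: 25.256 Mbps.
On the wire with 5% overhead: 26.519 Mbps.
250 Mbps = 250.0 Mbps; 250.0 / 26.519 = 9.43 → 9 viewers.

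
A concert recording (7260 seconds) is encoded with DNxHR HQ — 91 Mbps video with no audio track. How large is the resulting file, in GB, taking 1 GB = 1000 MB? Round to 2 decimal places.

82.58 GB

Total bitrate: 91 Mbps.
Stream data: 91.000 Mbps × 7260 s = 660660.0 Mb.
660,660 Mb ÷ 8 = 82,582 MB → 82.58 GB.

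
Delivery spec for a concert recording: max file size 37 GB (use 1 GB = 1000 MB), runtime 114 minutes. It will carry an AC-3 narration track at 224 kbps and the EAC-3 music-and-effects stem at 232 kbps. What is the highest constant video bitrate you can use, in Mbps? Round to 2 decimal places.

Budget: 37 GB = 296000.0 Mb.
114 min = 6840 s
Total bitrate budget: 296000.0 Mb / 6840 s = 43.275 Mbps.
Audio total: 224 + 232 = 456 kbps = 0.456 Mbps.
Video: 43.275 − 0.456 = 42.819 Mbps.

42.82 Mbps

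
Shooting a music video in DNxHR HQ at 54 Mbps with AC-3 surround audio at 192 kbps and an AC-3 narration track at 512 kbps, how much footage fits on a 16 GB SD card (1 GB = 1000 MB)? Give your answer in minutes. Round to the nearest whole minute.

39 minutes

Audio total: 192 + 512 = 704 kbps = 0.704 Mbps.
Total bitrate: 54 + 0.704 = 54.704 Mbps.
Capacity: 16 GB = 128,000 Mb.
Recording time: 128,000 / 54.704 = 2,340 s ≈ 39.0 minutes.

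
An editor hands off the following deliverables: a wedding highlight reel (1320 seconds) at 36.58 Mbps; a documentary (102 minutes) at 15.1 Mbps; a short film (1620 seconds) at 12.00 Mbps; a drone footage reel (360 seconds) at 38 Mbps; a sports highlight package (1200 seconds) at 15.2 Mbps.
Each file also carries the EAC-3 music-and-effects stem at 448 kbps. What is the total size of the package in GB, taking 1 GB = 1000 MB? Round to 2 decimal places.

24.60 GB

Audio: 448 kbps = 0.448 Mbps.
wedding highlight reel: 37.028 Mbps × 1320 s = 48877.0 Mb
documentary: 15.548 Mbps × 6120 s = 95153.8 Mb
short film: 12.448 Mbps × 1620 s = 20165.8 Mb
drone footage reel: 38.448 Mbps × 360 s = 13841.3 Mb
sports highlight package: 15.648 Mbps × 1200 s = 18777.6 Mb
Total: 196815.4 Mb = 24601.9 MB.
= 24.60 GB.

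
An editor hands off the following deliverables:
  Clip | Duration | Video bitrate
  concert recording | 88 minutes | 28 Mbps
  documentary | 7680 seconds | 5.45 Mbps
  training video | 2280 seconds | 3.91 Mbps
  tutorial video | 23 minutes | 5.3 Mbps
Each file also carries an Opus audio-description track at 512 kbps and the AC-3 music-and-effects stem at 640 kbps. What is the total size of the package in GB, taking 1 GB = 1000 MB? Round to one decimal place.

Audio total: 512 + 640 = 1152 kbps = 1.152 Mbps.
concert recording: 29.152 Mbps × 5280 s = 153922.6 Mb
documentary: 6.602 Mbps × 7680 s = 50703.4 Mb
training video: 5.062 Mbps × 2280 s = 11541.4 Mb
tutorial video: 6.452 Mbps × 1380 s = 8903.8 Mb
Total: 225071.0 Mb = 28133.9 MB.
= 28.13 GB.

28.1 GB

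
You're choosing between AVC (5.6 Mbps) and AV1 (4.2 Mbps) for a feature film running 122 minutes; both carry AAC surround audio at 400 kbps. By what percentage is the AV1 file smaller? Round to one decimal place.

122 min = 7320 s
Audio: 400 kbps = 0.400 Mbps.
AVC: 6.000 Mbps × 7320 s = 43920.0 Mb = 5.490 GB.
AV1: 4.600 Mbps × 7320 s = 33672.0 Mb = 4.209 GB.
Reduction: (1 − 4.209/5.490) × 100 = 23.33%.

23.3%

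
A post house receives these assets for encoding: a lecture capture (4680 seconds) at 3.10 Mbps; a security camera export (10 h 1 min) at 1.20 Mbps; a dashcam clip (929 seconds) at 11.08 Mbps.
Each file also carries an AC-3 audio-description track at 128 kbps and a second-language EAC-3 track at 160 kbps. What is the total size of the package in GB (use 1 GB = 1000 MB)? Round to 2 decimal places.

Audio total: 128 + 160 = 288 kbps = 0.288 Mbps.
lecture capture: 3.388 Mbps × 4680 s = 15855.8 Mb
security camera export: 1.488 Mbps × 36060 s = 53657.3 Mb
dashcam clip: 11.368 Mbps × 929 s = 10560.9 Mb
Total: 80074.0 Mb = 10009.2 MB.
= 10.01 GB.

10.01 GB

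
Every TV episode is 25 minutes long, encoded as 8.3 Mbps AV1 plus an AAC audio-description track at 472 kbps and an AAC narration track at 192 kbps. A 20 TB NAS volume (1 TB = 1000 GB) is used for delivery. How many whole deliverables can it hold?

11899

25 min = 1500 s
Audio total: 472 + 192 = 664 kbps = 0.664 Mbps.
Total bitrate: 8.964 Mbps.
Per item: 8.964 Mbps × 1500 s = 13,446 Mb = 1,681 MB.
Capacity: 20 TB = 160,000,000 Mb; 11899.45 items → 11899 complete.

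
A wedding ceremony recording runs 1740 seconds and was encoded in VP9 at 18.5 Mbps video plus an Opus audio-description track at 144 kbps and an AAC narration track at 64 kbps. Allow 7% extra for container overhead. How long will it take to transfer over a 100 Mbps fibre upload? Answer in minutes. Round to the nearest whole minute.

6 minutes

Audio total: 144 + 64 = 208 kbps = 0.208 Mbps.
Total bitrate: 18.708 Mbps.
File: 18.708 Mbps × 1740 s = 32551.9 Mb.
With 7% container overhead: ×1.07. → 34830.6 Mb.
At 100 Mbps: 34830.6 / 100 = 348.3 s ≈ 5.81 minutes.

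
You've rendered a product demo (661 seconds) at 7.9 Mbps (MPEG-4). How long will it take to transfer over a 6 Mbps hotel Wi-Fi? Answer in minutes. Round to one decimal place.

File: 7.900 Mbps × 661 s = 5221.9 Mb.
At 6 Mbps: 5221.9 / 6 = 870.3 s ≈ 14.5 minutes.

14.5 minutes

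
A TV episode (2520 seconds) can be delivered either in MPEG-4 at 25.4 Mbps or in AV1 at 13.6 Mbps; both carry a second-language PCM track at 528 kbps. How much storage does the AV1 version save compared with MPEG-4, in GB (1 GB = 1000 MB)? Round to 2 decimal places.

Audio: 528 kbps = 0.528 Mbps.
MPEG-4: 25.928 Mbps × 2520 s = 65338.6 Mb = 8.167 GB.
AV1: 14.128 Mbps × 2520 s = 35602.6 Mb = 4.450 GB.
Saving: 8.167 − 4.450 = 3.717 GB.

3.72 GB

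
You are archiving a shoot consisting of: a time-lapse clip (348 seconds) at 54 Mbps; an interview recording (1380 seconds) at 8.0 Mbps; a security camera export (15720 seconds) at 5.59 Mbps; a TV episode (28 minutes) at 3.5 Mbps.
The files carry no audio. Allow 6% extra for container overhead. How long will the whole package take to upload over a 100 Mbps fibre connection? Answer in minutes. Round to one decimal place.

time-lapse clip: 54.000 Mbps × 348 s × 1.06 = 19919.5 Mb
interview recording: 8.000 Mbps × 1380 s × 1.06 = 11702.4 Mb
security camera export: 5.590 Mbps × 15720 s × 1.06 = 93147.3 Mb
TV episode: 3.500 Mbps × 1680 s × 1.06 = 6232.8 Mb
Total: 131002.0 Mb = 16375.3 MB.
At 100 Mbps: 131002.0 / 100 = 1310 s ≈ 21.8 minutes.

21.8 minutes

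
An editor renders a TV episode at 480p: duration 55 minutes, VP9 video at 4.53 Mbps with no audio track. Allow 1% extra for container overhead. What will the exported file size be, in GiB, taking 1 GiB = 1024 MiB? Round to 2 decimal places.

1.76 GiB

55 min = 3300 s
Total bitrate: 4.53 Mbps.
Stream data: 4.530 Mbps × 3300 s = 14949.0 Mb.
With 1% container overhead: ×1.01.
15,098 Mb = 1,887,311,250 bytes ÷ 1,073,741,824 = 1.758 GiB.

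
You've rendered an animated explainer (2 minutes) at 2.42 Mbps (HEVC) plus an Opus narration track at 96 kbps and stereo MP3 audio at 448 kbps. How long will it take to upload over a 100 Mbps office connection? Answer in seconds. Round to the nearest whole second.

2 min = 120 s
Audio total: 96 + 448 = 544 kbps = 0.544 Mbps.
Total bitrate: 2.964 Mbps.
File: 2.964 Mbps × 120 s = 355.7 Mb.
At 100 Mbps: 355.7 / 100 = 3.6 s ≈ 3.56 seconds.

4 seconds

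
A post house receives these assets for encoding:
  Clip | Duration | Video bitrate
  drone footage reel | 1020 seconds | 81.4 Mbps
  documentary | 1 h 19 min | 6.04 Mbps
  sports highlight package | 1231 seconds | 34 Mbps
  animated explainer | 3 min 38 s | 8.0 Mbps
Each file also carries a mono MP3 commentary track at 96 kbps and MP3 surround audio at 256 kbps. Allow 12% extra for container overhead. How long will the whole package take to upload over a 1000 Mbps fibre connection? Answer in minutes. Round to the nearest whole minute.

Audio total: 96 + 256 = 352 kbps = 0.352 Mbps.
drone footage reel: 81.752 Mbps × 1020 s × 1.12 = 93393.5 Mb
documentary: 6.392 Mbps × 4740 s × 1.12 = 33933.8 Mb
sports highlight package: 34.352 Mbps × 1231 s × 1.12 = 47361.8 Mb
animated explainer: 8.352 Mbps × 218 s × 1.12 = 2039.2 Mb
Total: 176728.3 Mb = 22091.0 MB.
At 1000 Mbps: 176728.3 / 1000 = 177 s ≈ 2.95 minutes.

3 minutes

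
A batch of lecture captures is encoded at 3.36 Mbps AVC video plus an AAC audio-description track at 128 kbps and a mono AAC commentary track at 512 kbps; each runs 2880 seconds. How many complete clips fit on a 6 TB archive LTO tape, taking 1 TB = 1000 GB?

4166

Audio total: 128 + 512 = 640 kbps = 0.640 Mbps.
Total bitrate: 4.000 Mbps.
Per item: 4.000 Mbps × 2880 s = 11,520 Mb = 1,440 MB.
Capacity: 6 TB = 48,000,000 Mb; 4166.67 items → 4166 complete.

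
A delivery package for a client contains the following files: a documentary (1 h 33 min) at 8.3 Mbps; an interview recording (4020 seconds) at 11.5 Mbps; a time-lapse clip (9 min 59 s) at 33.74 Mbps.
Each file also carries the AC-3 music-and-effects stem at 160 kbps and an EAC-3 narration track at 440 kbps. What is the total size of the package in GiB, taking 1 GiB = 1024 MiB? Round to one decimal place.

13.8 GiB

Audio total: 160 + 440 = 600 kbps = 0.600 Mbps.
documentary: 8.900 Mbps × 5580 s = 49662.0 Mb
interview recording: 12.100 Mbps × 4020 s = 48642.0 Mb
time-lapse clip: 34.340 Mbps × 599 s = 20569.7 Mb
Total: 118873.7 Mb = 14859.2 MB.
= 13.84 GiB.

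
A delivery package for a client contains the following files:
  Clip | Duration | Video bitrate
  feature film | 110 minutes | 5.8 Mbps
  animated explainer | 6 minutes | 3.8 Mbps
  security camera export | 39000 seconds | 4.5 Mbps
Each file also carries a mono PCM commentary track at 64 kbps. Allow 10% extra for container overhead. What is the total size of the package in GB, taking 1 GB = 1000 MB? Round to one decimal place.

Audio: 64 kbps = 0.064 Mbps.
feature film: 5.864 Mbps × 6600 s × 1.10 = 42572.6 Mb
animated explainer: 3.864 Mbps × 360 s × 1.10 = 1530.1 Mb
security camera export: 4.564 Mbps × 39000 s × 1.10 = 195795.6 Mb
Total: 239898.4 Mb = 29987.3 MB.
= 29.99 GB.

30.0 GB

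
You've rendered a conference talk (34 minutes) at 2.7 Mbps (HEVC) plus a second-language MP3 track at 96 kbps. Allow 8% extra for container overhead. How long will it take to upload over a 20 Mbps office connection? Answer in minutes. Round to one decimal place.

5.1 minutes

34 min = 2040 s
Audio: 96 kbps = 0.096 Mbps.
Total bitrate: 2.796 Mbps.
File: 2.796 Mbps × 2040 s = 5703.8 Mb.
With 8% container overhead: ×1.08. → 6160.1 Mb.
At 20 Mbps: 6160.1 / 20 = 308.0 s ≈ 5.13 minutes.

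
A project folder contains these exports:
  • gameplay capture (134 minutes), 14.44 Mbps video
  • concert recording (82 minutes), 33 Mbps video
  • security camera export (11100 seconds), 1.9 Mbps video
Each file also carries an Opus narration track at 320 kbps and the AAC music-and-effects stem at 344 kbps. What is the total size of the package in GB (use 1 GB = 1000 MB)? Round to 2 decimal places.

39.44 GB

Audio total: 320 + 344 = 664 kbps = 0.664 Mbps.
gameplay capture: 15.104 Mbps × 8040 s = 121436.2 Mb
concert recording: 33.664 Mbps × 4920 s = 165626.9 Mb
security camera export: 2.564 Mbps × 11100 s = 28460.4 Mb
Total: 315523.4 Mb = 39440.4 MB.
= 39.44 GB.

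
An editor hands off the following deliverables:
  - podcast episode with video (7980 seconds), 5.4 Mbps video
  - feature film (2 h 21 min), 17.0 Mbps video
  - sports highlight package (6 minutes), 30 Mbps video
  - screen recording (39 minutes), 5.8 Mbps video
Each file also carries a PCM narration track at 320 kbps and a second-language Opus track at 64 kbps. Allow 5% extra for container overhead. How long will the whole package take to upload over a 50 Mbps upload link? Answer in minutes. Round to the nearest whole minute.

Audio total: 320 + 64 = 384 kbps = 0.384 Mbps.
podcast episode with video: 5.784 Mbps × 7980 s × 1.05 = 48464.1 Mb
feature film: 17.384 Mbps × 8460 s × 1.05 = 154422.1 Mb
sports highlight package: 30.384 Mbps × 360 s × 1.05 = 11485.2 Mb
screen recording: 6.184 Mbps × 2340 s × 1.05 = 15194.1 Mb
Total: 229565.4 Mb = 28695.7 MB.
At 50 Mbps: 229565.4 / 50 = 4591 s ≈ 76.5 minutes.

77 minutes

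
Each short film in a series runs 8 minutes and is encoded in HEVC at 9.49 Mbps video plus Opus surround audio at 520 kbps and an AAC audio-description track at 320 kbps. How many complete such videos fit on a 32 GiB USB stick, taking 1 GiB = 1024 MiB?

8 min = 480 s
Audio total: 520 + 320 = 840 kbps = 0.840 Mbps.
Total bitrate: 10.330 Mbps.
Per item: 10.330 Mbps × 480 s = 4,958 Mb = 619.8 MB.
Capacity: 32 GiB = 274,878 Mb; 55.44 items → 55 complete.

55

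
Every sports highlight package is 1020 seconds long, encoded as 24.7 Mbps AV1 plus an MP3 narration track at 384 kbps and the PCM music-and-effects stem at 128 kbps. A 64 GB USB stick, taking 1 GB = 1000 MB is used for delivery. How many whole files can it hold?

19

Audio total: 384 + 128 = 512 kbps = 0.512 Mbps.
Total bitrate: 25.212 Mbps.
Per item: 25.212 Mbps × 1020 s = 25,716 Mb = 3,215 MB.
Capacity: 64 GB = 512,000 Mb; 19.91 items → 19 complete.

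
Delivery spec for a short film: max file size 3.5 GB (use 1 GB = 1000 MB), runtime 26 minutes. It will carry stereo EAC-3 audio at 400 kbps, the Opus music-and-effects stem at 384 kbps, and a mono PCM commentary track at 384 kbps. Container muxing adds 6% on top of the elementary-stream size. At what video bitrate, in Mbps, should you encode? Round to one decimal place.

Budget: 3.5 GB = 28000.0 Mb.
Stream payload after overhead: 28000.0 / 1.06 = 26415.1 Mb.
26 min = 1560 s
Total bitrate budget: 26415.1 Mb / 1560 s = 16.933 Mbps.
Audio total: 400 + 384 + 384 = 1168 kbps = 1.168 Mbps.
Video: 16.933 − 1.168 = 15.765 Mbps.

15.8 Mbps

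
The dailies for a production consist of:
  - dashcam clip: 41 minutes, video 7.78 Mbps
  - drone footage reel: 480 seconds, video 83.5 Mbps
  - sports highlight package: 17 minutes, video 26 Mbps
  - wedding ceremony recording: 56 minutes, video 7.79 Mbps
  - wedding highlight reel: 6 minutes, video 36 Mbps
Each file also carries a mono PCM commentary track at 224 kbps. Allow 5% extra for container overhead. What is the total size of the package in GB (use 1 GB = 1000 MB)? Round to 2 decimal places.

16.62 GB

Audio: 224 kbps = 0.224 Mbps.
dashcam clip: 8.004 Mbps × 2460 s × 1.05 = 20674.3 Mb
drone footage reel: 83.724 Mbps × 480 s × 1.05 = 42196.9 Mb
sports highlight package: 26.224 Mbps × 1020 s × 1.05 = 28085.9 Mb
wedding ceremony recording: 8.014 Mbps × 3360 s × 1.05 = 28273.4 Mb
wedding highlight reel: 36.224 Mbps × 360 s × 1.05 = 13692.7 Mb
Total: 132923.2 Mb = 16615.4 MB.
= 16.62 GB.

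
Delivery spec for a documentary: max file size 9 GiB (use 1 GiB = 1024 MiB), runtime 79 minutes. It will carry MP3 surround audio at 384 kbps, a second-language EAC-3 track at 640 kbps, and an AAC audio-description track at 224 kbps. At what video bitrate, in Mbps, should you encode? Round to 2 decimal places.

Budget: 9 GiB = 77309.4 Mb.
79 min = 4740 s
Total bitrate budget: 77309.4 Mb / 4740 s = 16.310 Mbps.
Audio total: 384 + 640 + 224 = 1248 kbps = 1.248 Mbps.
Video: 16.310 − 1.248 = 15.062 Mbps.

15.06 Mbps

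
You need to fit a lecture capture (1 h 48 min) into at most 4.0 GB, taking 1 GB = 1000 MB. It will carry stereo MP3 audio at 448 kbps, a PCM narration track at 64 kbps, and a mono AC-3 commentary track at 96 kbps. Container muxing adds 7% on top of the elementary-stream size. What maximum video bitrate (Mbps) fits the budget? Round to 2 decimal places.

4.01 Mbps

Budget: 4.0 GB = 32000.0 Mb.
Stream payload after overhead: 32000.0 / 1.07 = 29906.5 Mb.
1 h 48 min = 108 min = 6480 s
Total bitrate budget: 29906.5 Mb / 6480 s = 4.615 Mbps.
Audio total: 448 + 64 + 96 = 608 kbps = 0.608 Mbps.
Video: 4.615 − 0.608 = 4.007 Mbps.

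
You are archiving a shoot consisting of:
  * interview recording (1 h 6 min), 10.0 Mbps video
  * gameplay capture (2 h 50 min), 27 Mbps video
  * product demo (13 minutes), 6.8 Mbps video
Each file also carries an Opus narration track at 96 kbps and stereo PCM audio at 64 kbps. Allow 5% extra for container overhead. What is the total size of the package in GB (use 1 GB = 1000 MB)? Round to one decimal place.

42.4 GB

Audio total: 96 + 64 = 160 kbps = 0.160 Mbps.
interview recording: 10.160 Mbps × 3960 s × 1.05 = 42245.3 Mb
gameplay capture: 27.160 Mbps × 10200 s × 1.05 = 290883.6 Mb
product demo: 6.960 Mbps × 780 s × 1.05 = 5700.2 Mb
Total: 338829.1 Mb = 42353.6 MB.
= 42.35 GB.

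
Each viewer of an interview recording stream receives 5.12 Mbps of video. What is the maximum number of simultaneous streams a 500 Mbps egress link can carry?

500 Mbps = 500.0 Mbps; 500.0 / 5.120 = 97.66 → 97 viewers.

97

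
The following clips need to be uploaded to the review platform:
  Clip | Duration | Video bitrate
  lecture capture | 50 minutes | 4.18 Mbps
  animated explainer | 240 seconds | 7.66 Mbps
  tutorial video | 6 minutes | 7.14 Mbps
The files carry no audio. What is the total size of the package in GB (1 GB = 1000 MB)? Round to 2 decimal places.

2.12 GB

lecture capture: 4.180 Mbps × 3000 s = 12540.0 Mb
animated explainer: 7.660 Mbps × 240 s = 1838.4 Mb
tutorial video: 7.140 Mbps × 360 s = 2570.4 Mb
Total: 16948.8 Mb = 2118.6 MB.
= 2.119 GB.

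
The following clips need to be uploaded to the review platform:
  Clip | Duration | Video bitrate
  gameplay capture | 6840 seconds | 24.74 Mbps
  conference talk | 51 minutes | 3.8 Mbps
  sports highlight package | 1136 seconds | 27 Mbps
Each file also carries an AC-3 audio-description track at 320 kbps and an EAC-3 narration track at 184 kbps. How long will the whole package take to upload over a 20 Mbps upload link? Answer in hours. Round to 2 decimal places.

3.02 hours

Audio total: 320 + 184 = 504 kbps = 0.504 Mbps.
gameplay capture: 25.244 Mbps × 6840 s = 172669.0 Mb
conference talk: 4.304 Mbps × 3060 s = 13170.2 Mb
sports highlight package: 27.504 Mbps × 1136 s = 31244.5 Mb
Total: 217083.7 Mb = 27135.5 MB.
At 20 Mbps: 217083.7 / 20 = 10854 s ≈ 3.02 hours.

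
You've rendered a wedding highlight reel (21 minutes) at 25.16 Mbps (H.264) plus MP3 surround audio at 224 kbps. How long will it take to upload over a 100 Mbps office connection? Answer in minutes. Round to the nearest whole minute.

21 min = 1260 s
Audio: 224 kbps = 0.224 Mbps.
Total bitrate: 25.384 Mbps.
File: 25.384 Mbps × 1260 s = 31983.8 Mb.
At 100 Mbps: 31983.8 / 100 = 319.8 s ≈ 5.33 minutes.

5 minutes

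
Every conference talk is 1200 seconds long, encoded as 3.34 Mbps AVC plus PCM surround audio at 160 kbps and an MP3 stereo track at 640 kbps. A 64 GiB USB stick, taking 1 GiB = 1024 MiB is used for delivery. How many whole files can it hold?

110

Audio total: 160 + 640 = 800 kbps = 0.800 Mbps.
Total bitrate: 4.140 Mbps.
Per item: 4.140 Mbps × 1200 s = 4,968 Mb = 621.0 MB.
Capacity: 64 GiB = 549,756 Mb; 110.66 items → 110 complete.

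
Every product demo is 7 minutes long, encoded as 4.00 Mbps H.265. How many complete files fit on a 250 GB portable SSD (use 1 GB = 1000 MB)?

1190

7 min = 420 s
Per item: 4.000 Mbps × 420 s = 1,680 Mb = 210.0 MB.
Capacity: 250 GB = 2,000,000 Mb; 1190.48 items → 1190 complete.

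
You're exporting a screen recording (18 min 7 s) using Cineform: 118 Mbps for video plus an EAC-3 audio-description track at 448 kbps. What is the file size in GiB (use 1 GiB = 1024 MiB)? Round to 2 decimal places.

14.99 GiB

18 min 7 s = 1087 s
Audio: 448 kbps = 0.448 Mbps.
Total bitrate: 118 + 0.448 = 118.448 Mbps.
Stream data: 118.448 Mbps × 1087 s = 128753.0 Mb.
128,753 Mb = 16,094,122,000 bytes ÷ 1,073,741,824 = 14.99 GiB.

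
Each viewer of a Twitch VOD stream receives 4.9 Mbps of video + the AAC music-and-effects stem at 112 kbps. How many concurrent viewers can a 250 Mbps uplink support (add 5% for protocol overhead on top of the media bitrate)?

47

Audio: 112 kbps = 0.112 Mbps.
Per-viewer media rate: 5.012 Mbps.
On the wire with 5% overhead: 5.263 Mbps.
250 Mbps = 250.0 Mbps; 250.0 / 5.263 = 47.51 → 47 viewers.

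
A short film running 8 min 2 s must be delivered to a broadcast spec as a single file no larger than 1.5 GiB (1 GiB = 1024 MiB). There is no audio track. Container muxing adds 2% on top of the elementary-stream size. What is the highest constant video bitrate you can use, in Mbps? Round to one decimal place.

Budget: 1.5 GiB = 12884.9 Mb.
Stream payload after overhead: 12884.9 / 1.02 = 12632.3 Mb.
8 min 2 s = 482 s
Total bitrate budget: 12632.3 Mb / 482 s = 26.208 Mbps.

26.2 Mbps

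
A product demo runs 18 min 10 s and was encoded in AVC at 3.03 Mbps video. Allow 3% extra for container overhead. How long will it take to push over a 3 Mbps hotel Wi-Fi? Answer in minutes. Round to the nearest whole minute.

18 min 10 s = 1090 s
File: 3.030 Mbps × 1090 s = 3302.7 Mb.
With 3% container overhead: ×1.03. → 3401.8 Mb.
At 3 Mbps: 3401.8 / 3 = 1133.9 s ≈ 18.9 minutes.

19 minutes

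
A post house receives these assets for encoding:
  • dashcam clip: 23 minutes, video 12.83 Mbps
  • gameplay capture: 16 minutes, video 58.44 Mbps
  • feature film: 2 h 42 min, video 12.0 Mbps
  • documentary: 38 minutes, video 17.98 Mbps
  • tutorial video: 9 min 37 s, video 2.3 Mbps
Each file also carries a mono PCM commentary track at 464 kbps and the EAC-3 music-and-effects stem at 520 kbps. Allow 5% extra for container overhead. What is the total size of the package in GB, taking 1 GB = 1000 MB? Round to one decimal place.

Audio total: 464 + 520 = 984 kbps = 0.984 Mbps.
dashcam clip: 13.814 Mbps × 1380 s × 1.05 = 20016.5 Mb
gameplay capture: 59.424 Mbps × 960 s × 1.05 = 59899.4 Mb
feature film: 12.984 Mbps × 9720 s × 1.05 = 132514.7 Mb
documentary: 18.964 Mbps × 2280 s × 1.05 = 45399.8 Mb
tutorial video: 3.284 Mbps × 577 s × 1.05 = 1989.6 Mb
Total: 259820.0 Mb = 32477.5 MB.
= 32.48 GB.

32.5 GB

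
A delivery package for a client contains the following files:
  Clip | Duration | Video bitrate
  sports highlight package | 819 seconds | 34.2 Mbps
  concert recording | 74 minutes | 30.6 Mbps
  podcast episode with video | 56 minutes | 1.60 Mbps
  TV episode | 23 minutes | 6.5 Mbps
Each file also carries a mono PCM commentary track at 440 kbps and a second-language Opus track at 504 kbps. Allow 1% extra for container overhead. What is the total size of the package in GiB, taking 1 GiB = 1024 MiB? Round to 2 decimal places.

Audio total: 440 + 504 = 944 kbps = 0.944 Mbps.
sports highlight package: 35.144 Mbps × 819 s × 1.01 = 29070.8 Mb
concert recording: 31.544 Mbps × 4440 s × 1.01 = 141455.9 Mb
podcast episode with video: 2.544 Mbps × 3360 s × 1.01 = 8633.3 Mb
TV episode: 7.444 Mbps × 1380 s × 1.01 = 10375.4 Mb
Total: 189535.4 Mb = 23691.9 MB.
= 22.06 GiB.

22.06 GiB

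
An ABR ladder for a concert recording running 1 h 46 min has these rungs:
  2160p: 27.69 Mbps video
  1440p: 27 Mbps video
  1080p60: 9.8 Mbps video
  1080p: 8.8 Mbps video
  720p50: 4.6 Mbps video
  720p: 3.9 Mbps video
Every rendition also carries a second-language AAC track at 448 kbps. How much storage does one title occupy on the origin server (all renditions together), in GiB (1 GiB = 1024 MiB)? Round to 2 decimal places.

62.55 GiB

1 h 46 min = 106 min = 6360 s
Audio: 448 kbps = 0.448 Mbps.
Sum of rendition bitrates: (27.69+0.448) + (27+0.448) + (9.8+0.448) + (8.8+0.448) + (4.6+0.448) + (3.9+0.448) = 84.478 Mbps.
× 6360 s = 537,280 Mb = 67,160 MB = 62.55 GiB.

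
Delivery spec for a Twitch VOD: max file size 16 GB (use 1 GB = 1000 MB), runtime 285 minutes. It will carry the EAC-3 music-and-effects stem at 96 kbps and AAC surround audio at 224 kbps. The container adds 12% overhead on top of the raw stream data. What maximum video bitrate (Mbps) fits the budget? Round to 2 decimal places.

6.36 Mbps

Budget: 16 GB = 128000.0 Mb.
Stream payload after overhead: 128000.0 / 1.12 = 114285.7 Mb.
285 min = 17100 s
Total bitrate budget: 114285.7 Mb / 17100 s = 6.683 Mbps.
Audio total: 96 + 224 = 320 kbps = 0.320 Mbps.
Video: 6.683 − 0.320 = 6.363 Mbps.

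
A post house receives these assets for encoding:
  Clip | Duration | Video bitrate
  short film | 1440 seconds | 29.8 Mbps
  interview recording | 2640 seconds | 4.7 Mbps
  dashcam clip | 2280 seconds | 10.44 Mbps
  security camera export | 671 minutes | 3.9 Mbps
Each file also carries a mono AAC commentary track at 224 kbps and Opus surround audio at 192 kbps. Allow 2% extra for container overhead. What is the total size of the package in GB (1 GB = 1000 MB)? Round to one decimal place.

Audio total: 224 + 192 = 416 kbps = 0.416 Mbps.
short film: 30.216 Mbps × 1440 s × 1.02 = 44381.3 Mb
interview recording: 5.116 Mbps × 2640 s × 1.02 = 13776.4 Mb
dashcam clip: 10.856 Mbps × 2280 s × 1.02 = 25246.7 Mb
security camera export: 4.316 Mbps × 40260 s × 1.02 = 177237.4 Mb
Total: 260641.7 Mb = 32580.2 MB.
= 32.58 GB.

32.6 GB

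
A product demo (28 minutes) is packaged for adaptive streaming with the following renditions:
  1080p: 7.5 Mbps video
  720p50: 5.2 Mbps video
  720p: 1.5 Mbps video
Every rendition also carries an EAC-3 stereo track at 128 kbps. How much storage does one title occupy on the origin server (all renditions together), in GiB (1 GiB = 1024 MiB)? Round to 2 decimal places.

28 min = 1680 s
Audio: 128 kbps = 0.128 Mbps.
Sum of rendition bitrates: (7.5+0.128) + (5.2+0.128) + (1.5+0.128) = 14.584 Mbps.
× 1680 s = 24,501 Mb = 3,063 MB = 2.852 GiB.

2.85 GiB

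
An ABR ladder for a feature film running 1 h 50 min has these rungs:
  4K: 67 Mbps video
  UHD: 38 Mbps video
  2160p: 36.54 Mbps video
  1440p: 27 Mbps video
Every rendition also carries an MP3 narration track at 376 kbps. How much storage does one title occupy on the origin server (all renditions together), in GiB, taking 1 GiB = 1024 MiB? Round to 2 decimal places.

1 h 50 min = 110 min = 6600 s
Audio: 376 kbps = 0.376 Mbps.
Sum of rendition bitrates: (67+0.376) + (38+0.376) + (36.54+0.376) + (27+0.376) = 170.044 Mbps.
× 6600 s = 1,122,290 Mb = 140,286 MB = 130.7 GiB.

130.65 GiB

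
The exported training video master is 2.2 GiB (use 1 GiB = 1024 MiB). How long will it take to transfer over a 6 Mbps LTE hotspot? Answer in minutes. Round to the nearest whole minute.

52 minutes

File: 2.2 GiB = 18897.9 Mb.
At 6 Mbps: 18897.9 / 6 = 3149.6 s ≈ 52.5 minutes.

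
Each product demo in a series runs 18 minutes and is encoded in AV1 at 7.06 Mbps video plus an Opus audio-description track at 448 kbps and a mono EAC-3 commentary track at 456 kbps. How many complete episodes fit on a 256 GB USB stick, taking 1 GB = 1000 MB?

238

18 min = 1080 s
Audio total: 448 + 456 = 904 kbps = 0.904 Mbps.
Total bitrate: 7.964 Mbps.
Per item: 7.964 Mbps × 1080 s = 8,601 Mb = 1,075 MB.
Capacity: 256 GB = 2,048,000 Mb; 238.11 items → 238 complete.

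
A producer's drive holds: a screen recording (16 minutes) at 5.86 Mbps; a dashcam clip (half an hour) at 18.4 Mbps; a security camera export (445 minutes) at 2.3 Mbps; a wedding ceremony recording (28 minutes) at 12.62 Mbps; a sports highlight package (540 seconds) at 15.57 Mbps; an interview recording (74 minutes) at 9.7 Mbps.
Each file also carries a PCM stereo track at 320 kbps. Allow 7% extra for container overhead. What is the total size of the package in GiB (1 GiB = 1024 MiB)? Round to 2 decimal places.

Audio: 320 kbps = 0.320 Mbps.
screen recording: 6.180 Mbps × 960 s × 1.07 = 6348.1 Mb
dashcam clip: 18.720 Mbps × 1800 s × 1.07 = 36054.7 Mb
security camera export: 2.620 Mbps × 26700 s × 1.07 = 74850.8 Mb
wedding ceremony recording: 12.940 Mbps × 1680 s × 1.07 = 23260.9 Mb
sports highlight package: 15.890 Mbps × 540 s × 1.07 = 9181.2 Mb
interview recording: 10.020 Mbps × 4440 s × 1.07 = 47603.0 Mb
Total: 197298.8 Mb = 24662.3 MB.
= 22.97 GiB.

22.97 GiB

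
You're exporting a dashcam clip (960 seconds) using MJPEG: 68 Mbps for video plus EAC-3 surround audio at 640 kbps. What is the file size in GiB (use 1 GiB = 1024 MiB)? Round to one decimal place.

Audio: 640 kbps = 0.640 Mbps.
Total bitrate: 68 + 0.640 = 68.640 Mbps.
Stream data: 68.640 Mbps × 960 s = 65894.4 Mb.
65,894 Mb = 8,236,800,000 bytes ÷ 1,073,741,824 = 7.671 GiB.

7.7 GiB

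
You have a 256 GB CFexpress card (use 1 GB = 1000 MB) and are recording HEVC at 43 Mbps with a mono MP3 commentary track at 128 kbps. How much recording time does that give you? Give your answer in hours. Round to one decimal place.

13.2 hours

Audio: 128 kbps = 0.128 Mbps.
Total bitrate: 43 + 0.128 = 43.128 Mbps.
Capacity: 256 GB = 2,048,000 Mb.
Recording time: 2,048,000 / 43.128 = 47,487 s ≈ 13.2 hours.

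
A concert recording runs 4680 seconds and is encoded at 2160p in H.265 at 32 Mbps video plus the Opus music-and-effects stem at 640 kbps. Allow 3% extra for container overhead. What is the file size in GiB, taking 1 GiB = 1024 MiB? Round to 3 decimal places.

Audio: 640 kbps = 0.640 Mbps.
Total bitrate: 32 + 0.640 = 32.640 Mbps.
Stream data: 32.640 Mbps × 4680 s = 152755.2 Mb.
With 3% container overhead: ×1.03.
157,338 Mb = 19,667,232,000 bytes ÷ 1,073,741,824 = 18.32 GiB.

18.317 GiB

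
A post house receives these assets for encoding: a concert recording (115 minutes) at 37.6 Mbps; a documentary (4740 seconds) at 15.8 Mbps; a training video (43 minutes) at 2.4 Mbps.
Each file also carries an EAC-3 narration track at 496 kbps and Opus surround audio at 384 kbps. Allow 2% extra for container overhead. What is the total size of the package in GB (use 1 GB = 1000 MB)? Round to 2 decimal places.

Audio total: 496 + 384 = 880 kbps = 0.880 Mbps.
concert recording: 38.480 Mbps × 6900 s × 1.02 = 270822.2 Mb
documentary: 16.680 Mbps × 4740 s × 1.02 = 80644.5 Mb
training video: 3.280 Mbps × 2580 s × 1.02 = 8631.6 Mb
Total: 360098.4 Mb = 45012.3 MB.
= 45.01 GB.

45.01 GB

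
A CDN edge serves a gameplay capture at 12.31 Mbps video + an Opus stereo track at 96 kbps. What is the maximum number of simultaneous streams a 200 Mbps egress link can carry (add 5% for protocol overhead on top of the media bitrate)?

Audio: 96 kbps = 0.096 Mbps.
Per-viewer media rate: 12.406 Mbps.
On the wire with 5% overhead: 13.026 Mbps.
200 Mbps = 200.0 Mbps; 200.0 / 13.026 = 15.35 → 15 viewers.

15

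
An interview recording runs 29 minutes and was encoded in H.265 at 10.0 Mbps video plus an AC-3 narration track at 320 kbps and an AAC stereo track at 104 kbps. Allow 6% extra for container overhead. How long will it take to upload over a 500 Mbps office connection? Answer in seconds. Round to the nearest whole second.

38 seconds

29 min = 1740 s
Audio total: 320 + 104 = 424 kbps = 0.424 Mbps.
Total bitrate: 10.424 Mbps.
File: 10.424 Mbps × 1740 s = 18137.8 Mb.
With 6% container overhead: ×1.06. → 19226.0 Mb.
At 500 Mbps: 19226.0 / 500 = 38.5 s ≈ 38.5 seconds.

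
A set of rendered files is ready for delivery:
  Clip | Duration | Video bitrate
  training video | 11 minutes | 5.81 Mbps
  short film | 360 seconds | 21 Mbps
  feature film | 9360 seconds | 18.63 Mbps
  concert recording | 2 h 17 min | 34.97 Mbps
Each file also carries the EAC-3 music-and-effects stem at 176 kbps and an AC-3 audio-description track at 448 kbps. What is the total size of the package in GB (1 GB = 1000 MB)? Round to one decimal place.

Audio total: 176 + 448 = 624 kbps = 0.624 Mbps.
training video: 6.434 Mbps × 660 s = 4246.4 Mb
short film: 21.624 Mbps × 360 s = 7784.6 Mb
feature film: 19.254 Mbps × 9360 s = 180217.4 Mb
concert recording: 35.594 Mbps × 8220 s = 292582.7 Mb
Total: 484831.2 Mb = 60603.9 MB.
= 60.60 GB.

60.6 GB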